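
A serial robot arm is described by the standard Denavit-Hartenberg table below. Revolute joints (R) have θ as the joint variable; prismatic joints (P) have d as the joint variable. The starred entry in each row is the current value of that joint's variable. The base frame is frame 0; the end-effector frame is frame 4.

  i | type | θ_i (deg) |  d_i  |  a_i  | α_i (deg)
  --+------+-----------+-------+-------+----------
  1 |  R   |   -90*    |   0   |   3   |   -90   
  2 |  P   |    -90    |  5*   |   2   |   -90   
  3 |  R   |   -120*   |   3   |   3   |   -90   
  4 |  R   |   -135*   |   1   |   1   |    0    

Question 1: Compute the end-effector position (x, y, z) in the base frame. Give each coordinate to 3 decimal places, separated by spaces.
7.486 -6.707 1.720

after link 1: o_1 = (0.0000, -3.0000, 0.0000)
after link 2: o_2 = (5.0000, -3.0000, 2.0000)
after link 3: o_3 = (7.5981, -6.0000, 0.5000)
after link 4: o_4 = (7.4857, -6.7071, 1.7196)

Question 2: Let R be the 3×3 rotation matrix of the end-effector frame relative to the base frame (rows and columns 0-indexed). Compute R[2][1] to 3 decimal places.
End-effector y-axis (col 1 of R) = (0.6124,-0.7071,-0.3536)
R[2][1] = -0.3536

-0.354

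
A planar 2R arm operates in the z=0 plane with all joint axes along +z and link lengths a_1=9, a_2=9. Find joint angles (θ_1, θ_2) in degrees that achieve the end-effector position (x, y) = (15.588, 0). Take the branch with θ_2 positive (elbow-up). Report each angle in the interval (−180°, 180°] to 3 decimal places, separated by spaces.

cos θ_2 = (242.9857−9²−9²)/(2·9·9) = 0.4999; θ_2 = 60.0058° (elbow-up)
β = atan2(0.0000,15.5880) = 0.0000°; ψ = atan2(7.7947,13.4992) = 30.0029°
θ_1 = β − ψ = -30.0029°

-30.003 60.006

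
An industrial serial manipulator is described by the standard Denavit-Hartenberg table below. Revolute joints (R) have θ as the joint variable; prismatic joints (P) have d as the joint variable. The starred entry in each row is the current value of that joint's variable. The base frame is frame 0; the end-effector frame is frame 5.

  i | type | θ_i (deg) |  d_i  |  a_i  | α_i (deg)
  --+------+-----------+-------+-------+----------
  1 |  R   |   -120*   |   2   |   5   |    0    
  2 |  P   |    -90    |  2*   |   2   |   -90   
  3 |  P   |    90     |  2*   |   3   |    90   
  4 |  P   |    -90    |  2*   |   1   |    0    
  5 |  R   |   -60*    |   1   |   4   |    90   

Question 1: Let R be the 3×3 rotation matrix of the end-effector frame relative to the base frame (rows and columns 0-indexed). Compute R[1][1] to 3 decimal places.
End-effector y-axis (col 1 of R) = (-0.8660,0.5000,0.0000)
R[1][1] = 0.5000

0.500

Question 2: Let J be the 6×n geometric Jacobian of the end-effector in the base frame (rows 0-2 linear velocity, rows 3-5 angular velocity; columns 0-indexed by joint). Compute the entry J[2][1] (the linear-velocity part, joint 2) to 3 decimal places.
prismatic axis z_1 = (0.0000,0.0000,1.0000)
J_v[:, 1] = z_1; J_ω[:, 1] = (0,0,0)
entry J[2][1] = 1.0000

1.000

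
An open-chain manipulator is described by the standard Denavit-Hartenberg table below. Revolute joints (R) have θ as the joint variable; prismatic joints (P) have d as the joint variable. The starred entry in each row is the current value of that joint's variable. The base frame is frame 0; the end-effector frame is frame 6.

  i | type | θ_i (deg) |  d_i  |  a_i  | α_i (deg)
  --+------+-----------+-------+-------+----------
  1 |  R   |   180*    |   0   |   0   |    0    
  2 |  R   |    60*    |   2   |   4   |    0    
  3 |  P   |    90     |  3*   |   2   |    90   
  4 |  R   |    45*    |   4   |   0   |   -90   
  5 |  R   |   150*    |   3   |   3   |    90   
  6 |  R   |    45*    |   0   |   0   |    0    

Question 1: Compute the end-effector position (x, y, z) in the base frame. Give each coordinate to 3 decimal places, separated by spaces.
-4.946 -4.650 5.284

after link 1: o_1 = (0.0000, 0.0000, 0.0000)
after link 2: o_2 = (-2.0000, -3.4641, 2.0000)
after link 3: o_3 = (-0.2679, -4.4641, 5.0000)
after link 4: o_4 = (-2.2679, -7.9282, 5.0000)
after link 5: o_5 = (-4.9461, -4.6499, 5.2842)
after link 6: o_6 = (-4.9461, -4.6499, 5.2842)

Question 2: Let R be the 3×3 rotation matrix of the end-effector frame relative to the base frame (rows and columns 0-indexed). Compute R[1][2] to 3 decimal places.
0.573

End-effector z-axis (col 2 of R) = (0.7392,0.5732,0.3536)
R[1][2] = 0.5732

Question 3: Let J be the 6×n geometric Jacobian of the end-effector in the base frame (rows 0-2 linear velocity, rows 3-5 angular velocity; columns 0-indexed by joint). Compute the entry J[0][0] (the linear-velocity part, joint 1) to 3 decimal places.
axis z_0 = ẑ; lever o_n−o_0 = (-4.9461,-4.6499,5.2842)
cross product → J_v[:, 0] = (4.6499,-4.9461,0.0000)
J_ω[:, 0] = z_0
entry J[0][0] = 4.6499

4.650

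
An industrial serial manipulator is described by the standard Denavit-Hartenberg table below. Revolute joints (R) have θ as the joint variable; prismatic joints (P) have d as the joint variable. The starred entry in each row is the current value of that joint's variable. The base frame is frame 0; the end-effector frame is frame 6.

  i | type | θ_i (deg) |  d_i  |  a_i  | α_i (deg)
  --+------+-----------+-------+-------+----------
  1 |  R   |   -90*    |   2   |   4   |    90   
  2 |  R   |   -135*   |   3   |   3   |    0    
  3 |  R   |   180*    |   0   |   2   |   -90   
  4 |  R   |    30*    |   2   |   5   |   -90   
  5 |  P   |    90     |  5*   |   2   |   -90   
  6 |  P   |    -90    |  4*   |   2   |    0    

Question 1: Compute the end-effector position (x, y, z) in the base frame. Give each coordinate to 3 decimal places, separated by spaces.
3.562 -1.430 -0.570

after link 1: o_1 = (0.0000, -4.0000, 2.0000)
after link 2: o_2 = (-3.0000, -1.8787, -0.1213)
after link 3: o_3 = (-3.0000, -3.2929, 1.2929)
after link 4: o_4 = (-0.5000, -4.9405, 5.7690)
after link 5: o_5 = (3.8301, -4.5870, 2.5870)
after link 6: o_6 = (3.5622, -1.4304, -0.5696)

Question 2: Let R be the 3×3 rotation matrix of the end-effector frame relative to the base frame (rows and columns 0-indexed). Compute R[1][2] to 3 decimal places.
0.612

End-effector z-axis (col 2 of R) = (-0.5000,0.6124,-0.6124)
R[1][2] = 0.6124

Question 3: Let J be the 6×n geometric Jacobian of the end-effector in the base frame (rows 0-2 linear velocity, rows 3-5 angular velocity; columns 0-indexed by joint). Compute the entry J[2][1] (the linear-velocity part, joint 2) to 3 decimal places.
axis z_1 = (-1.0000,-0.0000,0.0000); lever o_n−o_1 = (3.5622,2.5696,-2.5696)
cross product → J_v[:, 1] = (0.0000,-2.5696,-2.5696)
J_ω[:, 1] = z_1
entry J[2][1] = -2.5696

-2.570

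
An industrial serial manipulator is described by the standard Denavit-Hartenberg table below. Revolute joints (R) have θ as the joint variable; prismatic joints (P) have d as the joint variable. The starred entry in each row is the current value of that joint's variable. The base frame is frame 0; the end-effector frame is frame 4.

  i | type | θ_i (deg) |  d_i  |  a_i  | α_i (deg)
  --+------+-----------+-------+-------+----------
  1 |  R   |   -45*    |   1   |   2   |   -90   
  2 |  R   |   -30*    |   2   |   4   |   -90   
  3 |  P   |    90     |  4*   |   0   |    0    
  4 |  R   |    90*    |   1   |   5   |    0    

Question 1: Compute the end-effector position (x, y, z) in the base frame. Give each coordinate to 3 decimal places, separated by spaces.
3.984 -1.155 -3.830

after link 1: o_1 = (1.4142, -1.4142, 1.0000)
after link 2: o_2 = (5.2779, -2.4495, 3.0000)
after link 3: o_3 = (6.6921, -3.8637, -0.4641)
after link 4: o_4 = (3.9838, -1.1554, -3.8301)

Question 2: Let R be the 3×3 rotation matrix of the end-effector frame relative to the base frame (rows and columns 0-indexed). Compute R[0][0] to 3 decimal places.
End-effector x-axis (col 0 of R) = (-0.6124,0.6124,-0.5000)
R[0][0] = -0.6124

-0.612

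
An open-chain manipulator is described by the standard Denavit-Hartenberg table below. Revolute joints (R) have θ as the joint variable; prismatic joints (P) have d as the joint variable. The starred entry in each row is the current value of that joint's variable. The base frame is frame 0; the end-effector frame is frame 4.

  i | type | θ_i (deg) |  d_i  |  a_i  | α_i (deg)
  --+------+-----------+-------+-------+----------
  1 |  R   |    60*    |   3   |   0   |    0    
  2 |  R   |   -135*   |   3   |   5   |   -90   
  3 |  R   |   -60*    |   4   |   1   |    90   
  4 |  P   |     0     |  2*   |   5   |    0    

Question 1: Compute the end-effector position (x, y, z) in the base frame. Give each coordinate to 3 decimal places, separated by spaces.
5.486 -5.019 12.196

after link 1: o_1 = (0.0000, 0.0000, 3.0000)
after link 2: o_2 = (1.2941, -4.8296, 6.0000)
after link 3: o_3 = (5.2872, -4.2773, 6.8660)
after link 4: o_4 = (5.4860, -5.0191, 12.1962)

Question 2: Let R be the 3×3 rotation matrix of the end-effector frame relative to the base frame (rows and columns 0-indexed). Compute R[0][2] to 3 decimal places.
-0.224

End-effector z-axis (col 2 of R) = (-0.2241,0.8365,0.5000)
R[0][2] = -0.2241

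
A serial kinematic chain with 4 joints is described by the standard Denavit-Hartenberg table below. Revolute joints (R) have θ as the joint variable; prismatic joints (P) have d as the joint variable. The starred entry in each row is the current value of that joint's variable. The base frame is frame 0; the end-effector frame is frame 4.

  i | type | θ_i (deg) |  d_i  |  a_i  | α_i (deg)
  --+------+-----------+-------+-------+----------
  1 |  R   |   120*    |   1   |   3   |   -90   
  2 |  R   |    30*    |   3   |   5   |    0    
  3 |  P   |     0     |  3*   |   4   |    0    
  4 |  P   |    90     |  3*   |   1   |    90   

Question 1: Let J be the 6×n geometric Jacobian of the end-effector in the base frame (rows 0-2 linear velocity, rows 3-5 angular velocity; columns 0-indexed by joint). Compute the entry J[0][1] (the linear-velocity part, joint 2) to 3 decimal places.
2.683

axis z_1 = (-0.8660,-0.5000,0.0000); lever o_n−o_1 = (-11.4413,1.8170,-5.3660)
cross product → J_v[:, 1] = (2.6830,-4.6471,-7.2942)
J_ω[:, 1] = z_1
entry J[0][1] = 2.6830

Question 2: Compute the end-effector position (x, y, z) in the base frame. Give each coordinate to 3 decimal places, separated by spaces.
-12.941 4.415 -4.366

after link 1: o_1 = (-1.5000, 2.5981, 1.0000)
after link 2: o_2 = (-6.2631, 4.8481, -1.5000)
after link 3: o_3 = (-10.5933, 6.3481, -3.5000)
after link 4: o_4 = (-12.9413, 4.4151, -4.3660)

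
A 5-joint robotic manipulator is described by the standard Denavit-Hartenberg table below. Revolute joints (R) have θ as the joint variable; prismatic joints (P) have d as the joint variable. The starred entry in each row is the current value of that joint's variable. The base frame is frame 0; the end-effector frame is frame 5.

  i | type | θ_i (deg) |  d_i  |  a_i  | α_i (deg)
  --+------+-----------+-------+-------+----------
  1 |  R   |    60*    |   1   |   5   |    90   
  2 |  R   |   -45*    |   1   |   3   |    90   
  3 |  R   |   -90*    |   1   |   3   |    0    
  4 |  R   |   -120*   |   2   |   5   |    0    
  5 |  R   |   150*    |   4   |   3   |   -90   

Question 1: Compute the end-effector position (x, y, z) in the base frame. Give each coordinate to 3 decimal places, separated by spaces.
after link 1: o_1 = (2.5000, 4.3301, 1.0000)
after link 2: o_2 = (4.4267, 5.6672, -1.1213)
after link 3: o_3 = (1.4751, 6.5549, -1.8284)
after link 4: o_4 = (1.4021, 1.4285, -0.1808)
after link 5: o_5 = (-1.7318, 1.1966, -4.0699)

-1.732 1.197 -4.070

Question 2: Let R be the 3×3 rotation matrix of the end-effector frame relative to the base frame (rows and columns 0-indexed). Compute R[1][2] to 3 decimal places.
0.280

End-effector z-axis (col 2 of R) = (0.7392,0.2803,-0.6124)
R[1][2] = 0.2803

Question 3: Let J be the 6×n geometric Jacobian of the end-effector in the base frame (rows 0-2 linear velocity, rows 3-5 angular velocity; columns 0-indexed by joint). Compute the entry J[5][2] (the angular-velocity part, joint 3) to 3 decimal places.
-0.707

axis z_2 = (-0.3536,-0.6124,-0.7071); lever o_n−o_2 = (-6.1585,-4.4707,-2.9485)
cross product → J_v[:, 2] = (-1.3556,3.3122,-2.1907)
J_ω[:, 2] = z_2
entry J[5][2] = -0.7071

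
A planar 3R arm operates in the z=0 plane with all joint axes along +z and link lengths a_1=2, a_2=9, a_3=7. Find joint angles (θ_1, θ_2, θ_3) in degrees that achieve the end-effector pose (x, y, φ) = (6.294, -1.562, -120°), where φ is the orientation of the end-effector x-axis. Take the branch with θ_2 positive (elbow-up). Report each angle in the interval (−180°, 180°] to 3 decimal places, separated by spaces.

-0.006 30.009 -150.003

wrist centre = target − a_3·(cos φ, sin φ) = (9.7940, 4.5002)
cos θ_2 = (116.1740−2²−9²)/(2·2·9) = 0.8659; θ_2 = 30.0092° (elbow-up)
β = atan2(4.5002,9.7940) = 24.6780°; ψ = atan2(4.5012,9.7935) = 24.6842°
θ_1 = β − ψ = -0.0062°
θ_3 = φ − θ_1 − θ_2 = -150.0029° (wrapped to (-180°,180°])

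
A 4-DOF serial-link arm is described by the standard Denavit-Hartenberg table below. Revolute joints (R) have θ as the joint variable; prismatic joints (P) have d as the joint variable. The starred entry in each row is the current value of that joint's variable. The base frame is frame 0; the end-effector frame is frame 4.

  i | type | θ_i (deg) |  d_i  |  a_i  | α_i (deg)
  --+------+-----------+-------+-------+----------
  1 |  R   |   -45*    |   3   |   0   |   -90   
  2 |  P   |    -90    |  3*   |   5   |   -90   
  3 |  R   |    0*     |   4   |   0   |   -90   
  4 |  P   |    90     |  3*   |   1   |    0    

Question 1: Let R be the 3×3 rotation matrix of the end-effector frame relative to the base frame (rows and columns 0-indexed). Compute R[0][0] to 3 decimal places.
-0.707

End-effector x-axis (col 0 of R) = (-0.7071,0.7071,0.0000)
R[0][0] = -0.7071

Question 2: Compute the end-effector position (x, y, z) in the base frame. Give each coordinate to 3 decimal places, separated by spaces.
after link 1: o_1 = (0.0000, 0.0000, 3.0000)
after link 2: o_2 = (2.1213, 2.1213, 8.0000)
after link 3: o_3 = (4.9497, -0.7071, 8.0000)
after link 4: o_4 = (2.1213, -2.1213, 8.0000)

2.121 -2.121 8.000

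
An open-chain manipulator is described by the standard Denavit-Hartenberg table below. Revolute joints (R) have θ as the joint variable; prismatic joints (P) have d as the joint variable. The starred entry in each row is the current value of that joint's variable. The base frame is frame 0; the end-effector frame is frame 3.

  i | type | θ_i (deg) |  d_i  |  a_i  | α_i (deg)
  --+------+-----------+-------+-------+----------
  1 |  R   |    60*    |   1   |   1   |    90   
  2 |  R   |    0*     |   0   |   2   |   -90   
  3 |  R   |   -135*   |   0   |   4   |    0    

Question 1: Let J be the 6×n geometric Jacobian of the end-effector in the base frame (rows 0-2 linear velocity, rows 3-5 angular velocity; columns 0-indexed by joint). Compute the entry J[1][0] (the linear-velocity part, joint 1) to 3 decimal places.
axis z_0 = ẑ; lever o_n−o_0 = (2.5353,-1.2656,1.0000)
cross product → J_v[:, 0] = (1.2656,2.5353,-0.0000)
J_ω[:, 0] = z_0
entry J[1][0] = 2.5353

2.535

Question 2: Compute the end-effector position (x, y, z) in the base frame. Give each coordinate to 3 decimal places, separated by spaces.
after link 1: o_1 = (0.5000, 0.8660, 1.0000)
after link 2: o_2 = (1.5000, 2.5981, 1.0000)
after link 3: o_3 = (2.5353, -1.2656, 1.0000)

2.535 -1.266 1.000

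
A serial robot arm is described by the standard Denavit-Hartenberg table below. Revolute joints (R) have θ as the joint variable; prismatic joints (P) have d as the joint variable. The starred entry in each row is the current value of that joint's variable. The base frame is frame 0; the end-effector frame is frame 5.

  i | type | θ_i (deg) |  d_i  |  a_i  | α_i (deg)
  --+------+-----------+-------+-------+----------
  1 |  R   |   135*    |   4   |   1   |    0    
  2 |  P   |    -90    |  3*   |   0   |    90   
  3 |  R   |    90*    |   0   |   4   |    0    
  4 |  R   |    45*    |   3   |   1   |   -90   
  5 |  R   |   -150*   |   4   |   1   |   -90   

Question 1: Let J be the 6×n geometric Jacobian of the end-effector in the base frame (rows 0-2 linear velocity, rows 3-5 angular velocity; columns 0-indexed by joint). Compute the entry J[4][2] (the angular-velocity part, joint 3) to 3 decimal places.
axis z_2 = (0.7071,-0.7071,0.0000); lever o_n−o_2 = (0.4079,-4.5419,1.2663)
cross product → J_v[:, 2] = (-0.8954,-0.8954,-2.9232)
J_ω[:, 2] = z_2
entry J[4][2] = -0.7071

-0.707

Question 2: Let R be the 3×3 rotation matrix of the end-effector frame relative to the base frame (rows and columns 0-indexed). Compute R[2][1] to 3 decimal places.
0.707

End-effector y-axis (col 1 of R) = (0.5000,0.5000,0.7071)
R[2][1] = 0.7071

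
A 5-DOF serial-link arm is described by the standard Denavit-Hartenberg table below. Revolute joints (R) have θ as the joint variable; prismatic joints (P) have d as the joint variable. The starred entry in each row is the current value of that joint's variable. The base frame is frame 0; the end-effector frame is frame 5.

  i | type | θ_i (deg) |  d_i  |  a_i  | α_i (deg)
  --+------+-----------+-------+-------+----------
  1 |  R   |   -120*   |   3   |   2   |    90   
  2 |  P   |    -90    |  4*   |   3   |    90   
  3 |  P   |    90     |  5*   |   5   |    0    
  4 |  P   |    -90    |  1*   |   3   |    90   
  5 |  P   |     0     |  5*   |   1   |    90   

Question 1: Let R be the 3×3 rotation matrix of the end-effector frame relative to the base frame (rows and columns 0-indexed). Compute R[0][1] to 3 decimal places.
End-effector y-axis (col 1 of R) = (0.8660,-0.5000,-0.0000)
R[0][1] = 0.8660

0.866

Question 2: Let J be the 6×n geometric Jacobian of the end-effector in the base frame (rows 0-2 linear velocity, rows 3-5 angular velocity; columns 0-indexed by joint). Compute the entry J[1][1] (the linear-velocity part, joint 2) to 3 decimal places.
prismatic axis z_1 = (-0.8660,0.5000,0.0000)
J_v[:, 1] = z_1; J_ω[:, 1] = (0,0,0)
entry J[1][1] = 0.5000

0.500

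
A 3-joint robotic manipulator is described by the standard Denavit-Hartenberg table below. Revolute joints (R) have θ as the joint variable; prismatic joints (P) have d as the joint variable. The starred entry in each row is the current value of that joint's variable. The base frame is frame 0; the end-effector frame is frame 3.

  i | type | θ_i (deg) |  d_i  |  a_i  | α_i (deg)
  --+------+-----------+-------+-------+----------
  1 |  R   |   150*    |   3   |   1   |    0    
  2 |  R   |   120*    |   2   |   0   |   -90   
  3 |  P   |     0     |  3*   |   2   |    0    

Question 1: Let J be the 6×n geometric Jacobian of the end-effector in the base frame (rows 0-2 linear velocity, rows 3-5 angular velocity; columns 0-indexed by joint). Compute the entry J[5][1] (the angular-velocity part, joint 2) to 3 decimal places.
axis z_1 = (0.0000,0.0000,1.0000); lever o_n−o_1 = (3.0000,-2.0000,2.0000)
cross product → J_v[:, 1] = (2.0000,3.0000,-0.0000)
J_ω[:, 1] = z_1
entry J[5][1] = 1.0000

1.000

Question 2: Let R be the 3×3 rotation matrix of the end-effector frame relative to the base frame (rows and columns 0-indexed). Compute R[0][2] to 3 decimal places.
1.000

End-effector z-axis (col 2 of R) = (1.0000,-0.0000,0.0000)
R[0][2] = 1.0000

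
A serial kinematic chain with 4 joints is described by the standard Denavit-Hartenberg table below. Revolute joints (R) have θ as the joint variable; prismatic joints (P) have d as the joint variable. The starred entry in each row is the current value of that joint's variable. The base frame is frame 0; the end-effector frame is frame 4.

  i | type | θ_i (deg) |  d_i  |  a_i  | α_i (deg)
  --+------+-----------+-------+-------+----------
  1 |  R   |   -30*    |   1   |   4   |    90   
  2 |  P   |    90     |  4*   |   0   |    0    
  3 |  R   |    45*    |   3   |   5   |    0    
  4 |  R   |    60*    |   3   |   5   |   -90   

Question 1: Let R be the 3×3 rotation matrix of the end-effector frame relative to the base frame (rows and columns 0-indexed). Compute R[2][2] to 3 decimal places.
End-effector z-axis (col 2 of R) = (0.2241,-0.1294,-0.9659)
R[2][2] = -0.9659

-0.966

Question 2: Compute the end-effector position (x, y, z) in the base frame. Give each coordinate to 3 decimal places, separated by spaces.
after link 1: o_1 = (3.4641, -2.0000, 1.0000)
after link 2: o_2 = (1.4641, -5.4641, 1.0000)
after link 3: o_3 = (-3.0978, -6.2944, 4.5355)
after link 4: o_4 = (-8.7803, -6.4777, 3.2414)

-8.780 -6.478 3.241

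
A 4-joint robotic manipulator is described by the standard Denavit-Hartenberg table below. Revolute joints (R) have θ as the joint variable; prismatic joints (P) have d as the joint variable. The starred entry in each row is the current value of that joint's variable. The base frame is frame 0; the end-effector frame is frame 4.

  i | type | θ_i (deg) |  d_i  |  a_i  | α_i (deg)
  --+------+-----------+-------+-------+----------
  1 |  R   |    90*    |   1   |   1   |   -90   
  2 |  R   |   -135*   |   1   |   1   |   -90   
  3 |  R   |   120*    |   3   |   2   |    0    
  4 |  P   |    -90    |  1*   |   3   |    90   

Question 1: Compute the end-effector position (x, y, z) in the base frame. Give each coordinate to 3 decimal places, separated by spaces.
2.232 1.991 5.666

after link 1: o_1 = (0.0000, 1.0000, 1.0000)
after link 2: o_2 = (-1.0000, 0.2929, 1.7071)
after link 3: o_3 = (0.7321, 3.1213, 3.1213)
after link 4: o_4 = (2.2321, 1.9913, 5.6655)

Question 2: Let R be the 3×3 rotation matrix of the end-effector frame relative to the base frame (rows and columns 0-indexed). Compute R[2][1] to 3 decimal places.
0.707

End-effector y-axis (col 1 of R) = (0.0000,0.7071,0.7071)
R[2][1] = 0.7071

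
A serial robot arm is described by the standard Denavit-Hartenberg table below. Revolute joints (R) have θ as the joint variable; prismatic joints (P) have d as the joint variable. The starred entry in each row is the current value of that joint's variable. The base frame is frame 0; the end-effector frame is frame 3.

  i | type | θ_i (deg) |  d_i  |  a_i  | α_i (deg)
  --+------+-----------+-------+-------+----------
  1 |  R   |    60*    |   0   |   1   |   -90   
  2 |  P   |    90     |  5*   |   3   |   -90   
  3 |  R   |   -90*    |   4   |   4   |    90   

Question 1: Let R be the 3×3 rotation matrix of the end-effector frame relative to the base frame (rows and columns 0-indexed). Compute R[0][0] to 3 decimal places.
-0.866

End-effector x-axis (col 0 of R) = (-0.8660,0.5000,0.0000)
R[0][0] = -0.8660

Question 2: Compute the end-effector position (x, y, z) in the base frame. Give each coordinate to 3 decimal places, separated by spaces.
-9.294 1.902 -3.000

after link 1: o_1 = (0.5000, 0.8660, 0.0000)
after link 2: o_2 = (-3.8301, 3.3660, -3.0000)
after link 3: o_3 = (-9.2942, 1.9019, -3.0000)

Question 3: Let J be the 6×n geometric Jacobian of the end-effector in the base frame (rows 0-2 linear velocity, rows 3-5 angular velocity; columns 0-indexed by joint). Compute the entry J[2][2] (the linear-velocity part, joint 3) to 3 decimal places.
axis z_2 = (-0.5000,-0.8660,-0.0000); lever o_n−o_2 = (-5.4641,-1.4641,-0.0000)
cross product → J_v[:, 2] = (0.0000,0.0000,-4.0000)
J_ω[:, 2] = z_2
entry J[2][2] = -4.0000

-4.000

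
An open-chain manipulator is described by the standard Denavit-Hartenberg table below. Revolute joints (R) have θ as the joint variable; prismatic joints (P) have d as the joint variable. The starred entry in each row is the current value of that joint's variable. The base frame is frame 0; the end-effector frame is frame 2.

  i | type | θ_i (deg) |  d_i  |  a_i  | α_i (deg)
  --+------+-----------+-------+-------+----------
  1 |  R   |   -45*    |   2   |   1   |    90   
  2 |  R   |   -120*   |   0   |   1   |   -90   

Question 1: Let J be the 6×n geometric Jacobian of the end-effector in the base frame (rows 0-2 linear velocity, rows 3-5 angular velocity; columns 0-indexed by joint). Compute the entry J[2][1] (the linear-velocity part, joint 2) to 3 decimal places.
-0.500

axis z_1 = (-0.7071,-0.7071,0.0000); lever o_n−o_1 = (-0.3536,0.3536,-0.8660)
cross product → J_v[:, 1] = (0.6124,-0.6124,-0.5000)
J_ω[:, 1] = z_1
entry J[2][1] = -0.5000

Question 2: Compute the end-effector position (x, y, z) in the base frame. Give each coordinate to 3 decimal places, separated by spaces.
after link 1: o_1 = (0.7071, -0.7071, 2.0000)
after link 2: o_2 = (0.3536, -0.3536, 1.1340)

0.354 -0.354 1.134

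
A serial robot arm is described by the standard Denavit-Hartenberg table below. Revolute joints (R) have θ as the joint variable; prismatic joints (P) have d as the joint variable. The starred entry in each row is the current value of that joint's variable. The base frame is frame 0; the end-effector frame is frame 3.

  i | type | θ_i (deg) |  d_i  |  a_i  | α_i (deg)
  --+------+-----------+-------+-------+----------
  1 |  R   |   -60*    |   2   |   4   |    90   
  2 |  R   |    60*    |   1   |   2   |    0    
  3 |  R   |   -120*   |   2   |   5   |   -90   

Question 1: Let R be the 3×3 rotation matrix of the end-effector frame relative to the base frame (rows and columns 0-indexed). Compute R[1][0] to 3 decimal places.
-0.433

End-effector x-axis (col 0 of R) = (0.2500,-0.4330,-0.8660)
R[1][0] = -0.4330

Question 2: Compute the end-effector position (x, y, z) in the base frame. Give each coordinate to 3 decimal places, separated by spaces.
1.152 -7.995 -0.598

after link 1: o_1 = (2.0000, -3.4641, 2.0000)
after link 2: o_2 = (1.6340, -4.8301, 3.7321)
after link 3: o_3 = (1.1519, -7.9952, -0.5981)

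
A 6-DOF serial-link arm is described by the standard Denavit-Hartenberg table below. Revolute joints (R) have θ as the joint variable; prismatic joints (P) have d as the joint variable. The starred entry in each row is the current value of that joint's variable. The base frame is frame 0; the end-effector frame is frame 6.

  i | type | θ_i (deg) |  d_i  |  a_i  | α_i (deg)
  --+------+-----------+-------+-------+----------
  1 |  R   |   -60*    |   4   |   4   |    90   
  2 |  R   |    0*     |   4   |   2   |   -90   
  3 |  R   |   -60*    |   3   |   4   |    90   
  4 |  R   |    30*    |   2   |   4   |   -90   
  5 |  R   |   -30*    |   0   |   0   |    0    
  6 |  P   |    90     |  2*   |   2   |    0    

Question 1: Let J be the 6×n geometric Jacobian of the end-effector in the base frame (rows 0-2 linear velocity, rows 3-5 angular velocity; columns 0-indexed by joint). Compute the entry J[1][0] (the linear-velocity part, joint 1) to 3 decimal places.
axis z_0 = ẑ; lever o_n−o_0 = (-4.3612,-13.4103,11.2321)
cross product → J_v[:, 0] = (13.4103,-4.3612,0.0000)
J_ω[:, 0] = z_0
entry J[1][0] = -4.3612

-4.361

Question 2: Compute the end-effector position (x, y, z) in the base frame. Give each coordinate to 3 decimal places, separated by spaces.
after link 1: o_1 = (2.0000, -3.4641, 4.0000)
after link 2: o_2 = (-0.4641, -7.1962, 4.0000)
after link 3: o_3 = (-2.4641, -10.6603, 7.0000)
after link 4: o_4 = (-5.9282, -12.6603, 9.0000)
after link 5: o_5 = (-5.9282, -12.6603, 9.0000)
after link 6: o_6 = (-4.3612, -13.4103, 11.2321)

-4.361 -13.410 11.232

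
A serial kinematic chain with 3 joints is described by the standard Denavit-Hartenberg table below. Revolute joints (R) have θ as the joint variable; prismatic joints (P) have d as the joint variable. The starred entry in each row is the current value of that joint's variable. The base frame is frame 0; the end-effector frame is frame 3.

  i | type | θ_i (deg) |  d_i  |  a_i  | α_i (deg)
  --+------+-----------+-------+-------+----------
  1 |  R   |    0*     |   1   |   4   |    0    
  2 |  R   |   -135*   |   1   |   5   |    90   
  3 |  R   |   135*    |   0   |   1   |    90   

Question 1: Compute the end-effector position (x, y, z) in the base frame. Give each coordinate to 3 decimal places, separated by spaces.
0.964 -3.036 2.707

after link 1: o_1 = (4.0000, 0.0000, 1.0000)
after link 2: o_2 = (0.4645, -3.5355, 2.0000)
after link 3: o_3 = (0.9645, -3.0355, 2.7071)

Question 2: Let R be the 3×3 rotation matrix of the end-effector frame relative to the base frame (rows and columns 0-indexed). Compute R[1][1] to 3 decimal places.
End-effector y-axis (col 1 of R) = (-0.7071,0.7071,0.0000)
R[1][1] = 0.7071

0.707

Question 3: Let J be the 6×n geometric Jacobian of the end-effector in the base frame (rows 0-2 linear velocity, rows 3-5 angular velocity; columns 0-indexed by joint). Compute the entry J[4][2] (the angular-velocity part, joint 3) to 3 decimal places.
axis z_2 = (-0.7071,0.7071,0.0000); lever o_n−o_2 = (0.5000,0.5000,0.7071)
cross product → J_v[:, 2] = (0.5000,0.5000,-0.7071)
J_ω[:, 2] = z_2
entry J[4][2] = 0.7071

0.707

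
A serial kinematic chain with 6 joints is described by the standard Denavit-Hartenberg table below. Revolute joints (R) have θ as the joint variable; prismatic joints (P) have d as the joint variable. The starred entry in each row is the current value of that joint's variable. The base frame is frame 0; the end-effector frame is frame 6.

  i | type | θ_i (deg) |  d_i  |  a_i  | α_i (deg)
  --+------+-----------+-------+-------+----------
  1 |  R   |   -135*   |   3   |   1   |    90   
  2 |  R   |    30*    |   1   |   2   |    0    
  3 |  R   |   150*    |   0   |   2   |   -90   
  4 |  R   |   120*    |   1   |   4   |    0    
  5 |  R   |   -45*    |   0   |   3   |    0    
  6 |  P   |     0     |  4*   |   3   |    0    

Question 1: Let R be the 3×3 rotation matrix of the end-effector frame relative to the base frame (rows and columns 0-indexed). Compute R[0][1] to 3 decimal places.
End-effector y-axis (col 1 of R) = (-0.5000,-0.8660,-0.0000)
R[0][1] = -0.5000

-0.500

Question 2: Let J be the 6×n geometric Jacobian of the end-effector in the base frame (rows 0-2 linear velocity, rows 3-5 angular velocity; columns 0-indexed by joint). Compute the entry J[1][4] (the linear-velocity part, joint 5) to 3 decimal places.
-5.196

axis z_4 = (-0.0000,0.0000,-1.0000); lever o_n−o_4 = (5.1962,-3.0000,-4.0000)
cross product → J_v[:, 4] = (-3.0000,-5.1962,0.0000)
J_ω[:, 4] = z_4
entry J[1][4] = -5.1962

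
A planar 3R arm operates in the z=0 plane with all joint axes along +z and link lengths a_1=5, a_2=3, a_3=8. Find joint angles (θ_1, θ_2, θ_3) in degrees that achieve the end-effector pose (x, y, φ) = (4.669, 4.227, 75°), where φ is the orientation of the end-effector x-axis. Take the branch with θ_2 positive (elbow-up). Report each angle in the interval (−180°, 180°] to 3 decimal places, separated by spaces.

-89.998 119.989 45.009

wrist centre = target − a_3·(cos φ, sin φ) = (2.5984, -3.5004)
cos θ_2 = (19.0048−5²−3²)/(2·5·3) = -0.4998; θ_2 = 119.9895° (elbow-up)
β = atan2(-3.5004,2.5984) = -53.4125°; ψ = atan2(2.5984,3.5005) = 36.5859°
θ_1 = β − ψ = -89.9984°
θ_3 = φ − θ_1 − θ_2 = 45.0090° (wrapped to (-180°,180°])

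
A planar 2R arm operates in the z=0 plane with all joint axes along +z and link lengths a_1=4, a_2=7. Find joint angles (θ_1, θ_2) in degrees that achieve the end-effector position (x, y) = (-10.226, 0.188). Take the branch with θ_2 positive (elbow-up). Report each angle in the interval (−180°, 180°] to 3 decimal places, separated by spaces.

cos θ_2 = (104.6064−4²−7²)/(2·4·7) = 0.7073; θ_2 = 44.9878° (elbow-up)
β = atan2(0.1880,-10.2260) = 178.9468°; ψ = atan2(4.9487,8.9508) = 28.9372°
θ_1 = β − ψ = 150.0096°

150.010 44.988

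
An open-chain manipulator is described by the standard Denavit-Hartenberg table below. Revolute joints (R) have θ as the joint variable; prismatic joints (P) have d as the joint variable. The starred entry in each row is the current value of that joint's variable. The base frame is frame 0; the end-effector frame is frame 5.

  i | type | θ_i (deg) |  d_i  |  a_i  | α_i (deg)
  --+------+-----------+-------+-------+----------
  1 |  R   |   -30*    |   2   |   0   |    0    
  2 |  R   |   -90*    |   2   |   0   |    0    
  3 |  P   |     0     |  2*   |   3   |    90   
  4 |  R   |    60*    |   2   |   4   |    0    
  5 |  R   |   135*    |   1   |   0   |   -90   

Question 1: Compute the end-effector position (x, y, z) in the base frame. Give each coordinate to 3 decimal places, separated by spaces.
-5.098 -2.830 9.464

after link 1: o_1 = (0.0000, 0.0000, 2.0000)
after link 2: o_2 = (0.0000, 0.0000, 4.0000)
after link 3: o_3 = (-1.5000, -2.5981, 6.0000)
after link 4: o_4 = (-4.2321, -3.3301, 9.4641)
after link 5: o_5 = (-5.0981, -2.8301, 9.4641)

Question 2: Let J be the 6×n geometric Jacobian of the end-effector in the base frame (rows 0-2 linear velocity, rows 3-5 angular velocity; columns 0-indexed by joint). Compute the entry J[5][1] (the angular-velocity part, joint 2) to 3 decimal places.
axis z_1 = (0.0000,0.0000,1.0000); lever o_n−o_1 = (-5.0981,-2.8301,7.4641)
cross product → J_v[:, 1] = (2.8301,-5.0981,0.0000)
J_ω[:, 1] = z_1
entry J[5][1] = 1.0000

1.000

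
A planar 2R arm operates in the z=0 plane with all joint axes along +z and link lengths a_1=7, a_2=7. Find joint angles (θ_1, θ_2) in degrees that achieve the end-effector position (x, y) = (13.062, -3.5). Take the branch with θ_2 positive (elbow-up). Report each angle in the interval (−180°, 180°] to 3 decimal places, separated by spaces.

cos θ_2 = (182.8658−7²−7²)/(2·7·7) = 0.8660; θ_2 = 30.0054° (elbow-up)
β = atan2(-3.5000,13.0620) = -15.0002°; ψ = atan2(3.5006,13.0618) = 15.0027°
θ_1 = β − ψ = -30.0029°

-30.003 30.005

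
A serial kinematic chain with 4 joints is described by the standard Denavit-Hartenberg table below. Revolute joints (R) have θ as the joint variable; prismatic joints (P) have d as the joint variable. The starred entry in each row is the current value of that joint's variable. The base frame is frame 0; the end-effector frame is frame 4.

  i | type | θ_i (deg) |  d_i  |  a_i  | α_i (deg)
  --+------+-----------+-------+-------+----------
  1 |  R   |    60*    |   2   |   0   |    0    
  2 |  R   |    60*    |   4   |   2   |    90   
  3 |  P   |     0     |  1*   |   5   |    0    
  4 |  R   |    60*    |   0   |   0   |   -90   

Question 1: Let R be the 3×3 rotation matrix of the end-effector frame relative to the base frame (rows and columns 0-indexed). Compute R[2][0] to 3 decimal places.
0.866

End-effector x-axis (col 0 of R) = (-0.2500,0.4330,0.8660)
R[2][0] = 0.8660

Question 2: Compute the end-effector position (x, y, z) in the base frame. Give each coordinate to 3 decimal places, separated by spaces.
after link 1: o_1 = (0.0000, 0.0000, 2.0000)
after link 2: o_2 = (-1.0000, 1.7321, 6.0000)
after link 3: o_3 = (-2.6340, 6.5622, 6.0000)
after link 4: o_4 = (-2.6340, 6.5622, 6.0000)

-2.634 6.562 6.000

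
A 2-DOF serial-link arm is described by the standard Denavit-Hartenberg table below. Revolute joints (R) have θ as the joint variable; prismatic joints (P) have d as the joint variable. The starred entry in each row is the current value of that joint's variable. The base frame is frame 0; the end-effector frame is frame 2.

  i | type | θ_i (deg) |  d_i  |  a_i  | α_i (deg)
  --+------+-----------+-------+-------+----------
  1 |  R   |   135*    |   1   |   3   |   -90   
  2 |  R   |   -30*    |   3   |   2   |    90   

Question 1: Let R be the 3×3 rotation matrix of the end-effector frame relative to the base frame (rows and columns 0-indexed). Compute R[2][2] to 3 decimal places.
0.866

End-effector z-axis (col 2 of R) = (0.3536,-0.3536,0.8660)
R[2][2] = 0.8660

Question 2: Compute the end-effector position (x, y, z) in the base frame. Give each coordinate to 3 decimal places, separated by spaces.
-5.467 1.225 2.000

after link 1: o_1 = (-2.1213, 2.1213, 1.0000)
after link 2: o_2 = (-5.4674, 1.2247, 2.0000)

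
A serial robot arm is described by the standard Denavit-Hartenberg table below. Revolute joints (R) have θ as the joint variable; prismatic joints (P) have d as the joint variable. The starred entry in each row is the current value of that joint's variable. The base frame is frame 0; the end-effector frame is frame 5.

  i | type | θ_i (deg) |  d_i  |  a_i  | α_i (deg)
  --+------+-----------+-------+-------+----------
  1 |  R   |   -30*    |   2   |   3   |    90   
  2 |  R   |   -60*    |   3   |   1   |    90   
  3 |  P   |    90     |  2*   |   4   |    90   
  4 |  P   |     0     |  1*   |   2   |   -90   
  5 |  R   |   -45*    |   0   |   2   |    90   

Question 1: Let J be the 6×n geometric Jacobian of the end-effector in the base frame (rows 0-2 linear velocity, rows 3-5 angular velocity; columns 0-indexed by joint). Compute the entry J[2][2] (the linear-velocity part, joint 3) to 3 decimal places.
prismatic axis z_2 = (-0.7500,0.4330,-0.5000)
J_v[:, 2] = z_2; J_ω[:, 2] = (0,0,0)
entry J[2][2] = -0.5000

-0.500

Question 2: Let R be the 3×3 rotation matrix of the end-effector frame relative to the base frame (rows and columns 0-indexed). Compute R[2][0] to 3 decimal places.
-0.612

End-effector x-axis (col 0 of R) = (-0.0474,-0.7891,-0.6124)
R[2][0] = -0.6124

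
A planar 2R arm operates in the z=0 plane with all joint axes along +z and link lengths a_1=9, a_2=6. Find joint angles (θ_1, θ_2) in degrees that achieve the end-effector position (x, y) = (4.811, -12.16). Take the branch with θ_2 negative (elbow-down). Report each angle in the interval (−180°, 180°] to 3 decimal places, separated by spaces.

-45.004 -59.993

cos θ_2 = (171.0113−9²−6²)/(2·9·6) = 0.5001; θ_2 = -59.9931° (elbow-down)
β = atan2(-12.1600,4.8110) = -68.4142°; ψ = atan2(-5.1958,12.0006) = -23.4107°
θ_1 = β − ψ = -45.0035°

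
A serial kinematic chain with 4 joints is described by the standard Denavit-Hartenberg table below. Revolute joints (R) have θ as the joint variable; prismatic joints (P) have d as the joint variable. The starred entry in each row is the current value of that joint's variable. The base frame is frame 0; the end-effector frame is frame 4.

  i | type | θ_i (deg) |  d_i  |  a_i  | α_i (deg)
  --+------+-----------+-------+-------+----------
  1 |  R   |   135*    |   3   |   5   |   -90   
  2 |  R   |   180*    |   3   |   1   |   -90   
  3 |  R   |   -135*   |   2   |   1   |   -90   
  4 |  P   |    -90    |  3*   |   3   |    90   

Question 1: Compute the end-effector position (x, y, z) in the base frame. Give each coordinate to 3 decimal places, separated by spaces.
-5.950 -2.293 8.000

after link 1: o_1 = (-3.5355, 3.5355, 3.0000)
after link 2: o_2 = (-4.9497, 0.7071, 3.0000)
after link 3: o_3 = (-5.9497, 0.7071, 5.0000)
after link 4: o_4 = (-5.9497, -2.2929, 8.0000)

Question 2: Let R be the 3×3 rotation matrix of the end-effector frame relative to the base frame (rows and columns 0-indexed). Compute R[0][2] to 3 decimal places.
1.000

End-effector z-axis (col 2 of R) = (1.0000,-0.0000,-0.0000)
R[0][2] = 1.0000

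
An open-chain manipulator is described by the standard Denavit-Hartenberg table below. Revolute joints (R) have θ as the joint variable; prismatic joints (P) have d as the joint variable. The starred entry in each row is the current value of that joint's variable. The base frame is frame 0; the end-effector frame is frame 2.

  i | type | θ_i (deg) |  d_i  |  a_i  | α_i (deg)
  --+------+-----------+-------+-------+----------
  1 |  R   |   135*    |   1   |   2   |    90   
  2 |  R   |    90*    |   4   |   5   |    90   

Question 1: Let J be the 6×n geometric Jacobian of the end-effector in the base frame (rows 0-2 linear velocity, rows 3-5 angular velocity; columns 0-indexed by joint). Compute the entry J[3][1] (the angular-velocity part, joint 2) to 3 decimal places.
0.707

axis z_1 = (0.7071,0.7071,0.0000); lever o_n−o_1 = (2.8284,2.8284,5.0000)
cross product → J_v[:, 1] = (3.5355,-3.5355,0.0000)
J_ω[:, 1] = z_1
entry J[3][1] = 0.7071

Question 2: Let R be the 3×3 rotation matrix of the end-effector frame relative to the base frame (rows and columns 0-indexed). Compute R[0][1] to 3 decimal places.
End-effector y-axis (col 1 of R) = (0.7071,0.7071,0.0000)
R[0][1] = 0.7071

0.707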